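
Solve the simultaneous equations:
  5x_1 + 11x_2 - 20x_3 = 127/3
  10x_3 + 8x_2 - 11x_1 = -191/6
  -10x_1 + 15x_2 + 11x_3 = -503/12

x_1 = -1/3, x_2 = -1, x_3 = -11/4

Row-reduce the augmented matrix:
R1 ← R1 / (5).
R2 ← R2 + 11·R1.
R3 ← R3 + 10·R1.
R2 ← R2 / (161/5).
R1 ← R1 − 11/5·R2.
R3 ← R3 − 37·R2.
R3 ← R3 / (1621/161).
R1 ← R1 + 270/161·R3.
R2 ← R2 + 170/161·R3.
Reading off the reduced rows gives x_1 = -1/3, x_2 = -1, x_3 = -11/4.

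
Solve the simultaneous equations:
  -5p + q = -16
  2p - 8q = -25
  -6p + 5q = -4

Row-reduce:
R1 ← R1 / (-5).
R2 ← R2 − 2·R1.
R3 ← R3 + 6·R1.
R2 ← R2 / (-38/5).
R1 ← R1 + 1/5·R2.
R3 ← R3 − 19/5·R2.
Row 3 reduces to 0 = -1/2, a contradiction. The system is inconsistent.

no solution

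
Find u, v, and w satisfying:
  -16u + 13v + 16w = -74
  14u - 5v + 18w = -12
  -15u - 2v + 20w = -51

u = 1, v = -2, w = -2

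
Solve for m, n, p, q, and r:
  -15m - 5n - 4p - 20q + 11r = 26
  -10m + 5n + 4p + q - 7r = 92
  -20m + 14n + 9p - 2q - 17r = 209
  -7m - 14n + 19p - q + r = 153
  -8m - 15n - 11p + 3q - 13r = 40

m = -4, n = -1, p = 6, q = -2, r = -5

Row-reduce the augmented matrix:
R1 ← R1 / (-15).
R2 ← R2 + 10·R1.
R3 ← R3 + 20·R1.
R4 ← R4 + 7·R1.
R5 ← R5 + 8·R1.
R2 ← R2 / (25/3).
R1 ← R1 − 1/3·R2.
R3 ← R3 − 62/3·R2.
R4 ← R4 + 35/3·R2.
R5 ← R5 + 37/3·R2.
R3 ← R3 / (-11/5).
R2 ← R2 − 4/5·R3.
R4 ← R4 − 151/5·R3.
R5 ← R5 − 1·R3.
R4 ← R4 / (-33262/275).
R1 ← R1 − 19/25·R4.
R2 ← R2 + 123/55·R4.
R3 ← R3 − 272/55·R4.
R5 ← R5 − 8232/275·R4.
R5 ← R5 / (-517621/16631).
R1 ← R1 − 376/16631·R5.
R2 ← R2 + 14077/16631·R5.
R3 ← R3 + 9569/16631·R5.
R4 ← R4 + 3996/16631·R5.
Reading off the reduced rows gives m = -4, n = -1, p = 6, q = -2, r = -5.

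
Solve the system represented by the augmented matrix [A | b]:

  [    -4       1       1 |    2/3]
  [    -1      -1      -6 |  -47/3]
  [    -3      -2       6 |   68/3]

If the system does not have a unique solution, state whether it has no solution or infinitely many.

Row-reduce the augmented matrix:
R1 ← R1 / (-4).
R2 ← R2 + 1·R1.
R3 ← R3 + 3·R1.
R2 ← R2 / (-5/4).
R1 ← R1 + 1/4·R2.
R3 ← R3 + 11/4·R2.
R3 ← R3 / (19).
R1 ← R1 − 1·R3.
R2 ← R2 − 5·R3.
Reading off the reduced rows gives x_1 = 0, x_2 = -7/3, x_3 = 3.

x_1 = 0, x_2 = -7/3, x_3 = 3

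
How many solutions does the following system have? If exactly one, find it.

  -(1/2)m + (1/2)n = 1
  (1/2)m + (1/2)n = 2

m = 1, n = 3

Row-reduce the augmented matrix:
R1 ← R1 / (-1/2).
R2 ← R2 − 1/2·R1.
R1 ← R1 + 1·R2.
Reading off the reduced rows gives m = 1, n = 3.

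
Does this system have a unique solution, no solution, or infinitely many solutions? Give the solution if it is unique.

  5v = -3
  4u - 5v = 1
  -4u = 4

no solution

Row-reduce:
Swap R1 and R2.
R1 ← R1 / (4).
R3 ← R3 + 4·R1.
R2 ← R2 / (5).
R1 ← R1 + 5/4·R2.
R3 ← R3 + 5·R2.
Row 3 reduces to 0 = 2, a contradiction. The system is inconsistent.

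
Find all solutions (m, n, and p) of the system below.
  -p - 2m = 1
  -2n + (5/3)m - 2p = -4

Row-reduce:
R1 ← R1 / (-2).
R2 ← R2 − 5/3·R1.
R2 ← R2 / (-2).
Rank is 2 with 3 unknowns, leaving p free.

infinitely many solutions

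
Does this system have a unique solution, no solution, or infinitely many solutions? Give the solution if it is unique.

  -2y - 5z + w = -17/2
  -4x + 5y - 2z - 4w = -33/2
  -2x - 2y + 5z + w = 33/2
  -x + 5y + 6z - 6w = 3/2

x = 0, y = -3/2, z = 5/2, w = 1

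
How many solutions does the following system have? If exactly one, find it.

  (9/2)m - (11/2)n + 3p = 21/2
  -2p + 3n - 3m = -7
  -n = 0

Row-reduce:
R1 ← R1 / (9/2).
R2 ← R2 + 3·R1.
R2 ← R2 / (-2/3).
R1 ← R1 + 11/9·R2.
R3 ← R3 + 1·R2.
Rank is 2 with 3 unknowns, leaving p free.

infinitely many solutions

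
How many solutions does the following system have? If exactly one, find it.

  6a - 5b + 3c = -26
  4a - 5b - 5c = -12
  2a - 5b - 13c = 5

no solution

Row-reduce:
R1 ← R1 / (6).
R2 ← R2 − 4·R1.
R3 ← R3 − 2·R1.
R2 ← R2 / (-5/3).
R1 ← R1 + 5/6·R2.
R3 ← R3 + 10/3·R2.
Row 3 reduces to 0 = 3, a contradiction. The system is inconsistent.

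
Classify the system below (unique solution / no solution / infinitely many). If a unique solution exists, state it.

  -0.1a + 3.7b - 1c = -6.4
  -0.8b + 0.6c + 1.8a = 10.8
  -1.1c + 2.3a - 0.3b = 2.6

a = 4, b = 0, c = 6

Row-reduce the augmented matrix:
R1 ← R1 / (-1/10).
R2 ← R2 − 9/5·R1.
R3 ← R3 − 23/10·R1.
R2 ← R2 / (329/5).
R1 ← R1 + 37·R2.
R3 ← R3 − 424/5·R2.
R3 ← R3 / (-5513/3290).
R1 ← R1 − 71/329·R3.
R2 ← R2 + 87/329·R3.
Reading off the reduced rows gives a = 4, b = 0, c = 6.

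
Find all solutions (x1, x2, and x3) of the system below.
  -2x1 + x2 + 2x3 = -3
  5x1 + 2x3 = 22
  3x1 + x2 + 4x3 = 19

Row-reduce:
R1 ← R1 / (-2).
R2 ← R2 − 5·R1.
R3 ← R3 − 3·R1.
R2 ← R2 / (5/2).
R1 ← R1 + 1/2·R2.
R3 ← R3 − 5/2·R2.
Rank is 2 with 3 unknowns, leaving x3 free.

infinitely many solutions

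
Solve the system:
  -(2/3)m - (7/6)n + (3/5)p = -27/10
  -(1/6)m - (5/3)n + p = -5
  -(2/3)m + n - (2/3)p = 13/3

Row-reduce the augmented matrix:
R1 ← R1 / (-2/3).
R2 ← R2 + 1/6·R1.
R3 ← R3 + 2/3·R1.
R2 ← R2 / (-11/8).
R1 ← R1 − 7/4·R2.
R3 ← R3 − 13/6·R2.
R3 ← R3 / (4/55).
R1 ← R1 − 2/11·R3.
R2 ← R2 + 34/55·R3.
Reading off the reduced rows gives m = -2, n = 5, p = 3.

m = -2, n = 5, p = 3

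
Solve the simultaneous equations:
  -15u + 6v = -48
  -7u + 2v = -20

u = 2, v = -3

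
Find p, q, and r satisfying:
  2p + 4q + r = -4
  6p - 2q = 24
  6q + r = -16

p = 3, q = -3, r = 2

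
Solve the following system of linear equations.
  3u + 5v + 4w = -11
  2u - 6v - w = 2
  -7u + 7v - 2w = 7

infinitely many solutions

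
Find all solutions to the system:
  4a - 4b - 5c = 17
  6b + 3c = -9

infinitely many solutions

Row-reduce:
R1 ← R1 / (4).
R2 ← R2 / (6).
R1 ← R1 + 1·R2.
Rank is 2 with 3 unknowns, leaving c free.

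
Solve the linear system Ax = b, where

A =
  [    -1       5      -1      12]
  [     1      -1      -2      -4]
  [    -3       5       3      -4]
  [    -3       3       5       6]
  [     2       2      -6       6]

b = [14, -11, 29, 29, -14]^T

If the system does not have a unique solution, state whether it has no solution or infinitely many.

Row-reduce:
R1 ← R1 / (-1).
R2 ← R2 − 1·R1.
R3 ← R3 + 3·R1.
R4 ← R4 + 3·R1.
R5 ← R5 − 2·R1.
R2 ← R2 / (4).
R1 ← R1 + 5·R2.
R3 ← R3 + 10·R2.
R4 ← R4 + 12·R2.
R5 ← R5 − 12·R2.
R3 ← R3 / (-3/2).
R1 ← R1 + 11/4·R3.
R2 ← R2 + 3/4·R3.
R4 ← R4 + 1·R3.
R5 ← R5 − 1·R3.
R4 ← R4 / (22/3).
R1 ← R1 − 104/3·R4.
R2 ← R2 − 12·R4.
R3 ← R3 − 40/3·R4.
R5 ← R5 + 22/3·R4.
Row 5 reduces to 0 = 1, a contradiction. The system is inconsistent.

no solution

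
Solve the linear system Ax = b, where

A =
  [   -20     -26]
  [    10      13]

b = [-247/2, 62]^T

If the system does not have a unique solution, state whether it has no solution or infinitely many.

no solution

Row-reduce:
R1 ← R1 / (-20).
R2 ← R2 − 10·R1.
Row 2 reduces to 0 = 1/4, a contradiction. The system is inconsistent.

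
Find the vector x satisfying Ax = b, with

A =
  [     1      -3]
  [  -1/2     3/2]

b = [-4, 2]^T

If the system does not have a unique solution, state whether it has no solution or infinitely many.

infinitely many solutions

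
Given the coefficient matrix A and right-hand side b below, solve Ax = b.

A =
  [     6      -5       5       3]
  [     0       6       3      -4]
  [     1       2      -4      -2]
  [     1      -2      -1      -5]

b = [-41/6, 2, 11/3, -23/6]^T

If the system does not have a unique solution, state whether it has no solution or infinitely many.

x_1 = 0, x_2 = 1, x_3 = -2/3, x_4 = 1/2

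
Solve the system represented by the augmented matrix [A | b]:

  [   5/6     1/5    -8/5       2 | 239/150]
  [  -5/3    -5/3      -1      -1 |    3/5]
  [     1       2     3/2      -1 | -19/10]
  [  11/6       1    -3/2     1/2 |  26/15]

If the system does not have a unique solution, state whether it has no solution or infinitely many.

Row-reduce the augmented matrix:
R1 ← R1 / (5/6).
R2 ← R2 + 5/3·R1.
R3 ← R3 − 1·R1.
R4 ← R4 − 11/6·R1.
R2 ← R2 / (-19/15).
R1 ← R1 − 6/25·R2.
R3 ← R3 − 44/25·R2.
R4 ← R4 − 14/25·R2.
R3 ← R3 / (-459/190).
R1 ← R1 + 258/95·R3.
R2 ← R2 − 63/19·R3.
R4 ← R4 − 31/190·R3.
R4 ← R4 / (-2315/918).
R1 ← R1 − 322/153·R4.
R2 ← R2 + 67/51·R4.
R3 ← R3 + 146/459·R4.
Reading off the reduced rows gives x_1 = 1, x_2 = -1, x_3 = -3/5, x_4 = 0.

x_1 = 1, x_2 = -1, x_3 = -3/5, x_4 = 0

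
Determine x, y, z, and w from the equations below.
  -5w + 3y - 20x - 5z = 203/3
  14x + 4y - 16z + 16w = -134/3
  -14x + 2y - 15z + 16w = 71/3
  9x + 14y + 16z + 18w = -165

Row-reduce the augmented matrix:
R1 ← R1 / (-20).
R2 ← R2 − 14·R1.
R3 ← R3 + 14·R1.
R4 ← R4 − 9·R1.
R2 ← R2 / (61/10).
R1 ← R1 + 3/20·R2.
R3 ← R3 + 1/10·R2.
R4 ← R4 − 307/20·R2.
R3 ← R3 / (-721/61).
R1 ← R1 + 14/61·R3.
R2 ← R2 + 195/61·R3.
R4 ← R4 − 3832/61·R3.
R4 ← R4 / (64186/721).
R1 ← R1 − 18/103·R4.
R2 ← R2 + 2365/721·R4.
R3 ← R3 + 1202/721·R4.
Reading off the reduced rows gives x = -7/3, y = -3, z = -3, w = -3.

x = -7/3, y = -3, z = -3, w = -3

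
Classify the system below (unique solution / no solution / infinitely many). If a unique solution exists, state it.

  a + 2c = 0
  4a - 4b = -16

infinitely many solutions

Row-reduce:
R2 ← R2 − 4·R1.
R2 ← R2 / (-4).
Rank is 2 with 3 unknowns, leaving c free.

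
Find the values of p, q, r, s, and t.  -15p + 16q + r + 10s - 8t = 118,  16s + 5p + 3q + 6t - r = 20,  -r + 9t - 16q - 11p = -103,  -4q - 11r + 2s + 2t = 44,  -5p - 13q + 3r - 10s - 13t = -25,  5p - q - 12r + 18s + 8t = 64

p = 0, q = 4, r = -6, s = 2, t = -5

Row-reduce the augmented matrix:
R1 ← R1 / (-15).
R2 ← R2 − 5·R1.
R3 ← R3 + 11·R1.
R5 ← R5 + 5·R1.
R6 ← R6 − 5·R1.
R2 ← R2 / (25/3).
R1 ← R1 + 16/15·R2.
R3 ← R3 + 416/15·R2.
R4 ← R4 + 4·R2.
R5 ← R5 + 55/3·R2.
R6 ← R6 − 13/3·R2.
R3 ← R3 / (-494/125).
R1 ← R1 + 19/125·R3.
R2 ← R2 + 2/25·R3.
R4 ← R4 + 283/25·R3.
R5 ← R5 − 6/5·R3.
R6 ← R6 + 283/25·R3.
R4 ← R4 / (-37547/247).
R1 ← R1 + 5/13·R4.
R2 ← R2 − 288/247·R4.
R3 ← R3 + 3563/247·R4.
R5 ← R5 − 11488/247·R4.
R6 ← R6 + 37547/247·R4.
R5 ← R5 / (-629554/37547).
R1 ← R1 − 5278/37547·R5.
R2 ← R2 + 25091/37547·R5.
R3 ← R3 − 5475/37547·R5.
R4 ← R4 − 34955/75094·R5.
R6 reduces to 0 = 0, so the extra equation is consistent.
Reading off the reduced rows gives p = 0, q = 4, r = -6, s = 2, t = -5.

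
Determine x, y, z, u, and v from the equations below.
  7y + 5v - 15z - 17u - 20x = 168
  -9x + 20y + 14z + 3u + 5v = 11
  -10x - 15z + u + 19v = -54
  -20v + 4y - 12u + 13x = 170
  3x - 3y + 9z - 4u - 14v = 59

x = -2, y = 4, z = -3, u = -5, v = -6

Row-reduce the augmented matrix:
R1 ← R1 / (-20).
R2 ← R2 + 9·R1.
R3 ← R3 + 10·R1.
R4 ← R4 − 13·R1.
R5 ← R5 − 3·R1.
R2 ← R2 / (337/20).
R1 ← R1 + 7/20·R2.
R3 ← R3 + 7/2·R2.
R4 ← R4 − 171/20·R2.
R5 ← R5 + 39/20·R2.
R3 ← R3 / (-1075/337).
R1 ← R1 − 398/337·R3.
R2 ← R2 − 415/337·R3.
R4 ← R4 + 6834/337·R3.
R5 ← R5 − 3084/337·R3.
R4 ← R4 / (-110629/1075).
R1 ← R1 − 5813/1075·R4.
R2 ← R2 − 1108/215·R4.
R3 ← R3 + 3947/1075·R4.
R5 ← R5 − 30404/1075·R4.
R5 ← R5 / (136082/110629).
R1 ← R1 + 58464/110629·R5.
R2 ← R2 − 45376/110629·R5.
R3 ← R3 + 92076/110629·R5.
R4 ← R4 − 136171/110629·R5.
Reading off the reduced rows gives x = -2, y = 4, z = -3, u = -5, v = -6.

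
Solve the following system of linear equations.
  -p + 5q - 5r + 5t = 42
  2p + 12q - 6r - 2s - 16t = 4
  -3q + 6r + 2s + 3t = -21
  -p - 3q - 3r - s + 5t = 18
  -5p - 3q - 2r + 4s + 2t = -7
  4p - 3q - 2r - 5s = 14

no solution

Row-reduce:
R1 ← R1 / (-1).
R2 ← R2 − 2·R1.
R4 ← R4 + 1·R1.
R5 ← R5 + 5·R1.
R6 ← R6 − 4·R1.
R2 ← R2 / (22).
R1 ← R1 + 5·R2.
R3 ← R3 + 3·R2.
R4 ← R4 + 8·R2.
R5 ← R5 + 28·R2.
R6 ← R6 − 17·R2.
R3 ← R3 / (42/11).
R1 ← R1 − 15/11·R3.
R2 ← R2 + 8/11·R3.
R4 ← R4 + 42/11·R3.
R5 ← R5 − 29/11·R3.
R6 ← R6 + 106/11·R3.
Swap R4 and R5.
R4 ← R4 / (11/42).
R1 ← R1 + 15/14·R4.
R2 ← R2 − 5/21·R4.
R3 ← R3 − 19/42·R4.
R6 ← R6 − 19/21·R4.
Swap R5 and R6.
R5 ← R5 / (1553/11).
R1 ← R1 + 1525/11·R5.
R2 ← R2 − 323/11·R5.
R3 ← R3 − 617/11·R5.
R4 ← R4 + 1350/11·R5.
Row 6 reduces to 0 = -1, a contradiction. The system is inconsistent.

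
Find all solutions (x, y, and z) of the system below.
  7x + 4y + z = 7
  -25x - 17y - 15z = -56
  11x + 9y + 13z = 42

infinitely many solutions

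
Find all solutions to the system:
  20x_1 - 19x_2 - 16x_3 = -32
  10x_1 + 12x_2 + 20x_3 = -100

infinitely many solutions

Row-reduce:
R1 ← R1 / (20).
R2 ← R2 − 10·R1.
R2 ← R2 / (43/2).
R1 ← R1 + 19/20·R2.
Rank is 2 with 3 unknowns, leaving x_3 free.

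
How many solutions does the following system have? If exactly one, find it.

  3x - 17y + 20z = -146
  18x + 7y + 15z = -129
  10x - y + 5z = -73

x = -5, y = 3, z = -4

Row-reduce the augmented matrix:
R1 ← R1 / (3).
R2 ← R2 − 18·R1.
R3 ← R3 − 10·R1.
R2 ← R2 / (109).
R1 ← R1 + 17/3·R2.
R3 ← R3 − 167/3·R2.
R3 ← R3 / (-2630/327).
R1 ← R1 − 395/327·R3.
R2 ← R2 + 105/109·R3.
Reading off the reduced rows gives x = -5, y = 3, z = -4.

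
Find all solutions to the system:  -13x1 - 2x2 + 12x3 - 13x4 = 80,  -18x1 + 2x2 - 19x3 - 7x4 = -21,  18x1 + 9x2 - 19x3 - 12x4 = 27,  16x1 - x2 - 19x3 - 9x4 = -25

Row-reduce the augmented matrix:
R1 ← R1 / (-13).
R2 ← R2 + 18·R1.
R3 ← R3 − 18·R1.
R4 ← R4 − 16·R1.
R2 ← R2 / (62/13).
R1 ← R1 − 2/13·R2.
R3 ← R3 − 81/13·R2.
R4 ← R4 + 45/13·R2.
R3 ← R3 / (2737/62).
R1 ← R1 − 7/31·R3.
R2 ← R2 + 463/62·R3.
R4 ← R4 + 1865/62·R3.
R4 ← R4 / (-18475/391).
R1 ← R1 − 341/391·R4.
R2 ← R2 + 2033/391·R4.
R3 ← R3 + 393/391·R4.
Reading off the reduced rows gives x1 = 0, x2 = 4, x3 = 3, x4 = -4.

x1 = 0, x2 = 4, x3 = 3, x4 = -4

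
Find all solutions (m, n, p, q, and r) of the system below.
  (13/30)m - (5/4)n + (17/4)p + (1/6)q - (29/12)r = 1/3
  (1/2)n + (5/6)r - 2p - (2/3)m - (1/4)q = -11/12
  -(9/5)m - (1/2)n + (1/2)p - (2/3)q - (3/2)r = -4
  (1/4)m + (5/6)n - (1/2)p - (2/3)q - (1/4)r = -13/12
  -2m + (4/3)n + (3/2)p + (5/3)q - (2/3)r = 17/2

no solution

Row-reduce:
R1 ← R1 / (13/30).
R2 ← R2 + 2/3·R1.
R3 ← R3 + 9/5·R1.
R4 ← R4 − 1/4·R1.
R5 ← R5 + 2·R1.
R2 ← R2 / (-37/26).
R1 ← R1 + 75/26·R2.
R3 ← R3 + 74/13·R2.
R4 ← R4 − 485/312·R2.
R5 ← R5 + 173/39·R2.
Swap R3 and R4.
R3 ← R3 / (1781/888).
R1 ← R1 − 45/74·R3.
R2 ← R2 + 118/37·R3.
R5 ← R5 − 1547/222·R3.
Swap R4 and R5.
R4 ← R4 / (2763/548).
R1 ← R1 − 1070/1781·R4.
R2 ← R2 + 4297/3562·R4.
R3 ← R3 + 4027/10686·R4.
Row 5 reduces to 0 = -1, a contradiction. The system is inconsistent.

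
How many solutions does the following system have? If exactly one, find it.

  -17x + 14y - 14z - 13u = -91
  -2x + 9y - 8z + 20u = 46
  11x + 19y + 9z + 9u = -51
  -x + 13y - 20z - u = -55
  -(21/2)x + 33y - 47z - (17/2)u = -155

no solution

Row-reduce:
R1 ← R1 / (-17).
R2 ← R2 + 2·R1.
R3 ← R3 − 11·R1.
R4 ← R4 + 1·R1.
R5 ← R5 + 21/2·R1.
R2 ← R2 / (125/17).
R1 ← R1 + 14/17·R2.
R3 ← R3 − 477/17·R2.
R4 ← R4 − 207/17·R2.
R5 ← R5 − 414/17·R2.
R3 ← R3 / (3023/125).
R1 ← R1 − 14/125·R3.
R2 ← R2 + 108/125·R3.
R4 ← R4 + 1082/125·R3.
R5 ← R5 + 2164/125·R3.
R4 ← R4 / (-196746/3023).
R1 ← R1 − 10743/3023·R4.
R2 ← R2 − 42/3023·R4.
R3 ← R3 + 10196/3023·R4.
R5 ← R5 + 393492/3023·R4.
Row 5 reduces to 0 = 1/2, a contradiction. The system is inconsistent.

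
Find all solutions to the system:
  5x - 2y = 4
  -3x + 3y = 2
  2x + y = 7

no solution

Row-reduce:
R1 ← R1 / (5).
R2 ← R2 + 3·R1.
R3 ← R3 − 2·R1.
R2 ← R2 / (9/5).
R1 ← R1 + 2/5·R2.
R3 ← R3 − 9/5·R2.
Row 3 reduces to 0 = 1, a contradiction. The system is inconsistent.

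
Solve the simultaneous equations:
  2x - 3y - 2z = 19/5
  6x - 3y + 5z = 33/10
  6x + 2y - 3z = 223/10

x = 5/2, y = 7/5, z = -3/2

Row-reduce the augmented matrix:
R1 ← R1 / (2).
R2 ← R2 − 6·R1.
R3 ← R3 − 6·R1.
R2 ← R2 / (6).
R1 ← R1 + 3/2·R2.
R3 ← R3 − 11·R2.
R3 ← R3 / (-103/6).
R1 ← R1 − 7/4·R3.
R2 ← R2 − 11/6·R3.
Reading off the reduced rows gives x = 5/2, y = 7/5, z = -3/2.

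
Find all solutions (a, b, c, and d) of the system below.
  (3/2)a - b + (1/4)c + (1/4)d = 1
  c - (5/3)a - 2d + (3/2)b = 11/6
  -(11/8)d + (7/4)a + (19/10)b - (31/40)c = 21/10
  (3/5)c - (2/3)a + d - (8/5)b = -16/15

Row-reduce:
R1 ← R1 / (3/2).
R2 ← R2 + 5/3·R1.
R3 ← R3 − 7/4·R1.
R4 ← R4 + 2/3·R1.
R2 ← R2 / (7/18).
R1 ← R1 + 2/3·R2.
R3 ← R3 − 46/15·R2.
R4 ← R4 + 92/45·R2.
R3 ← R3 / (-78/7).
R1 ← R1 − 33/14·R3.
R2 ← R2 − 23/7·R3.
R4 ← R4 − 52/7·R3.
Rank is 3 with 4 unknowns, leaving d free.

infinitely many solutions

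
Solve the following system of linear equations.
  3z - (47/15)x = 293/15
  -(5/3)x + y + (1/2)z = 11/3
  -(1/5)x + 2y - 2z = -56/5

no solution

Row-reduce:
R1 ← R1 / (-47/15).
R2 ← R2 + 5/3·R1.
R3 ← R3 + 1/5·R1.
R3 ← R3 − 2·R2.
Row 3 reduces to 0 = 1, a contradiction. The system is inconsistent.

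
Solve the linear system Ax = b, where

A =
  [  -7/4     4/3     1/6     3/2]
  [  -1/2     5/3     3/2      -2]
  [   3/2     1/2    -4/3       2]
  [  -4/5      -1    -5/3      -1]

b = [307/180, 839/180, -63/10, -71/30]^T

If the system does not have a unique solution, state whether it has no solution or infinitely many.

Row-reduce the augmented matrix:
R1 ← R1 / (-7/4).
R2 ← R2 + 1/2·R1.
R3 ← R3 − 3/2·R1.
R4 ← R4 + 4/5·R1.
R2 ← R2 / (9/7).
R1 ← R1 + 16/21·R2.
R3 ← R3 − 23/14·R2.
R4 ← R4 + 169/105·R2.
R3 ← R3 / (-329/108).
R1 ← R1 − 62/81·R3.
R2 ← R2 − 61/54·R3.
R4 ← R4 − 61/810·R3.
R4 ← R4 / (-22543/4935).
R1 ← R1 + 682/987·R4.
R2 ← R2 − 158/329·R4.
R3 ← R3 + 690/329·R4.
Reading off the reduced rows gives x_1 = -4/3, x_2 = -1/3, x_3 = 5/2, x_4 = -2/5.

x_1 = -4/3, x_2 = -1/3, x_3 = 5/2, x_4 = -2/5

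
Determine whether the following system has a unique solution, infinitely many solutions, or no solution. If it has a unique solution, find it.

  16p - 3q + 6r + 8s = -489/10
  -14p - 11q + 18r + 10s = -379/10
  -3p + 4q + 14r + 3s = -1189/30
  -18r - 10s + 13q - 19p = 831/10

p = -7/5, q = -1/2, r = -8/3, s = -3/2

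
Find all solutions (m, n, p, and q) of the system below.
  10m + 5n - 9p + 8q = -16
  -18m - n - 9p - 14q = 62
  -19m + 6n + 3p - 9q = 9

infinitely many solutions

Row-reduce:
R1 ← R1 / (10).
R2 ← R2 + 18·R1.
R3 ← R3 + 19·R1.
R2 ← R2 / (8).
R1 ← R1 − 1/2·R2.
R3 ← R3 − 31/2·R2.
R3 ← R3 / (1389/40).
R1 ← R1 − 27/40·R3.
R2 ← R2 + 63/20·R3.
Rank is 3 with 4 unknowns, leaving q free.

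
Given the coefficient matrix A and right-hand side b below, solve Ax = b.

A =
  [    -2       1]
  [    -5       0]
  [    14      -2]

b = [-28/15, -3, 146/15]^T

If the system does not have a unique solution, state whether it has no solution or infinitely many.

x_1 = 3/5, x_2 = -2/3

Row-reduce the augmented matrix:
R1 ← R1 / (-2).
R2 ← R2 + 5·R1.
R3 ← R3 − 14·R1.
R2 ← R2 / (-5/2).
R1 ← R1 + 1/2·R2.
R3 ← R3 − 5·R2.
R3 reduces to 0 = 0, so the extra equation is consistent.
Reading off the reduced rows gives x_1 = 3/5, x_2 = -2/3.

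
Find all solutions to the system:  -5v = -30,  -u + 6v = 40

u = -4, v = 6

Row-reduce the augmented matrix:
Swap R1 and R2.
R1 ← R1 / (-1).
R2 ← R2 / (-5).
R1 ← R1 + 6·R2.
Reading off the reduced rows gives u = -4, v = 6.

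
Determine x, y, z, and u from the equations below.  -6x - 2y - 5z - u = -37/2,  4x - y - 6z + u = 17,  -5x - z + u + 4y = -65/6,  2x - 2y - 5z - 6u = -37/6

x = 3, y = 1/3, z = -1/2, u = 7/3

Row-reduce the augmented matrix:
R1 ← R1 / (-6).
R2 ← R2 − 4·R1.
R3 ← R3 + 5·R1.
R4 ← R4 − 2·R1.
R2 ← R2 / (-7/3).
R1 ← R1 − 1/3·R2.
R3 ← R3 − 17/3·R2.
R4 ← R4 + 8/3·R2.
R3 ← R3 / (-39/2).
R1 ← R1 + 1/2·R3.
R2 ← R2 − 4·R3.
R4 ← R4 − 4·R3.
R4 ← R4 / (-1685/273).
R1 ← R1 − 40/273·R4.
R2 ← R2 − 109/273·R4.
R3 ← R3 + 37/273·R4.
Reading off the reduced rows gives x = 3, y = 1/3, z = -1/2, u = 7/3.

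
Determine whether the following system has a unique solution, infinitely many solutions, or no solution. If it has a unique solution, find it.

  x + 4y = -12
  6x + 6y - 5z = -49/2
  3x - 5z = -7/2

x = -2, y = -5/2, z = -1/2

Row-reduce the augmented matrix:
R2 ← R2 − 6·R1.
R3 ← R3 − 3·R1.
R2 ← R2 / (-18).
R1 ← R1 − 4·R2.
R3 ← R3 + 12·R2.
R3 ← R3 / (-5/3).
R1 ← R1 + 10/9·R3.
R2 ← R2 − 5/18·R3.
Reading off the reduced rows gives x = -2, y = -5/2, z = -1/2.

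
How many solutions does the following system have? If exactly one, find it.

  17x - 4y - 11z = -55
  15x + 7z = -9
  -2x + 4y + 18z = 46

Row-reduce:
R1 ← R1 / (17).
R2 ← R2 − 15·R1.
R3 ← R3 + 2·R1.
R2 ← R2 / (60/17).
R1 ← R1 + 4/17·R2.
R3 ← R3 − 60/17·R2.
Rank is 2 with 3 unknowns, leaving z free.

infinitely many solutions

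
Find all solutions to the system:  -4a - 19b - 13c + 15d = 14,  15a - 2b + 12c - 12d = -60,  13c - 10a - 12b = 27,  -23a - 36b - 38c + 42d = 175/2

Row-reduce:
R1 ← R1 / (-4).
R2 ← R2 − 15·R1.
R3 ← R3 + 10·R1.
R4 ← R4 + 23·R1.
R2 ← R2 / (-293/4).
R1 ← R1 − 19/4·R2.
R3 ← R3 − 71/2·R2.
R4 ← R4 − 293/4·R2.
R3 ← R3 / (8113/293).
R1 ← R1 − 254/293·R3.
R2 ← R2 − 147/293·R3.
Row 4 reduces to 0 = -1/2, a contradiction. The system is inconsistent.

no solution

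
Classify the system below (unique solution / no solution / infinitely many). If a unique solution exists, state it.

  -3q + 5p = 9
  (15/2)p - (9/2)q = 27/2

Row-reduce:
R1 ← R1 / (5).
R2 ← R2 − 15/2·R1.
Rank is 1 with 2 unknowns, leaving q free.

infinitely many solutions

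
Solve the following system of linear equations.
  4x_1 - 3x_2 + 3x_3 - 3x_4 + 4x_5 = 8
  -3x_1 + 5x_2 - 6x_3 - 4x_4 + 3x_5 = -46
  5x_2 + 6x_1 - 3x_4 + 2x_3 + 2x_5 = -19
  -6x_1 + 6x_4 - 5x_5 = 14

Row-reduce:
R1 ← R1 / (4).
R2 ← R2 + 3·R1.
R3 ← R3 − 6·R1.
R4 ← R4 + 6·R1.
R2 ← R2 / (11/4).
R1 ← R1 + 3/4·R2.
R3 ← R3 − 19/2·R2.
R4 ← R4 + 9/2·R2.
R3 ← R3 / (115/11).
R1 ← R1 + 3/11·R3.
R2 ← R2 + 15/11·R3.
R4 ← R4 + 18/11·R3.
R4 ← R4 / (-588/115).
R1 ← R1 + 213/115·R4.
R2 ← R2 − 17/23·R4.
R3 ← R3 − 254/115·R4.
Rank is 4 with 5 unknowns, leaving x_5 free.

infinitely many solutions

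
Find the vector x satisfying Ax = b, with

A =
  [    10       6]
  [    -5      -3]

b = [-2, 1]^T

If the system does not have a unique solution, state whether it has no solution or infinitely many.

infinitely many solutions

Row-reduce:
R1 ← R1 / (10).
R2 ← R2 + 5·R1.
Rank is 1 with 2 unknowns, leaving x_2 free.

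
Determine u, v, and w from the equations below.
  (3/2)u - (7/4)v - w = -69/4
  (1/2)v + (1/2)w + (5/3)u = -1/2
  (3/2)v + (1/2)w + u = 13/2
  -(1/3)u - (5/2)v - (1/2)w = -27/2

Row-reduce the augmented matrix:
R1 ← R1 / (3/2).
R2 ← R2 − 5/3·R1.
R3 ← R3 − 1·R1.
R4 ← R4 + 1/3·R1.
R2 ← R2 / (22/9).
R1 ← R1 + 7/6·R2.
R3 ← R3 − 8/3·R2.
R4 ← R4 + 26/9·R2.
R3 ← R3 / (-13/22).
R1 ← R1 − 9/88·R3.
R2 ← R2 − 29/44·R3.
R4 ← R4 − 13/11·R3.
R4 reduces to 0 = 0, so the extra equation is consistent.
Reading off the reduced rows gives u = -3, v = 5, w = 4.

u = -3, v = 5, w = 4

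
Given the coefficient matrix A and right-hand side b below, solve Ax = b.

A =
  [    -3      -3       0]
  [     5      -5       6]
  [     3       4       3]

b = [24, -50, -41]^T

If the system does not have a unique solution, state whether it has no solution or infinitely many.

Row-reduce the augmented matrix:
R1 ← R1 / (-3).
R2 ← R2 − 5·R1.
R3 ← R3 − 3·R1.
R2 ← R2 / (-10).
R1 ← R1 − 1·R2.
R3 ← R3 − 1·R2.
R3 ← R3 / (18/5).
R1 ← R1 − 3/5·R3.
R2 ← R2 + 3/5·R3.
Reading off the reduced rows gives x_1 = -6, x_2 = -2, x_3 = -5.

x_1 = -6, x_2 = -2, x_3 = -5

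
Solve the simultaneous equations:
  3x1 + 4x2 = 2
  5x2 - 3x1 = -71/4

x1 = 3, x2 = -7/4

Row-reduce the augmented matrix:
R1 ← R1 / (3).
R2 ← R2 + 3·R1.
R2 ← R2 / (9).
R1 ← R1 − 4/3·R2.
Reading off the reduced rows gives x1 = 3, x2 = -7/4.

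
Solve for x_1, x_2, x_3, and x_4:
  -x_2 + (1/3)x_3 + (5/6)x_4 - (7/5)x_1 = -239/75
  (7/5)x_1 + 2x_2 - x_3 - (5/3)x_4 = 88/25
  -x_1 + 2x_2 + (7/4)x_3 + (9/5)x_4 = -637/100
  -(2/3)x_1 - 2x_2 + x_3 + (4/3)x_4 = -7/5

x_1 = 9/5, x_2 = -1, x_3 = 1, x_4 = -12/5

Row-reduce the augmented matrix:
R1 ← R1 / (-7/5).
R2 ← R2 − 7/5·R1.
R3 ← R3 + 1·R1.
R4 ← R4 + 2/3·R1.
R1 ← R1 − 5/7·R2.
R3 ← R3 − 19/7·R2.
R4 ← R4 + 32/21·R2.
R3 ← R3 / (93/28).
R1 ← R1 − 5/21·R3.
R2 ← R2 + 2/3·R3.
R4 ← R4 + 11/63·R3.
R4 ← R4 / (-1897/12555).
R1 ← R1 + 208/837·R4.
R2 ← R2 + 1151/8370·R4.
R3 ← R3 − 1456/1395·R4.
Reading off the reduced rows gives x_1 = 9/5, x_2 = -1, x_3 = 1, x_4 = -12/5.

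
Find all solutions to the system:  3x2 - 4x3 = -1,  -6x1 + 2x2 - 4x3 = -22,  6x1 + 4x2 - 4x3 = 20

infinitely many solutions

Row-reduce:
Swap R1 and R2.
R1 ← R1 / (-6).
R3 ← R3 − 6·R1.
R2 ← R2 / (3).
R1 ← R1 + 1/3·R2.
R3 ← R3 − 6·R2.
Rank is 2 with 3 unknowns, leaving x3 free.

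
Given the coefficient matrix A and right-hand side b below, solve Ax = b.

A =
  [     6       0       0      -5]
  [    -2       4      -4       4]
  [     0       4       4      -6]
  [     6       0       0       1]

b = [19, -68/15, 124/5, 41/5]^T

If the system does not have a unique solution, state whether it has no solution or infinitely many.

x_1 = 5/3, x_2 = 5/2, x_3 = 1, x_4 = -9/5

Row-reduce the augmented matrix:
R1 ← R1 / (6).
R2 ← R2 + 2·R1.
R4 ← R4 − 6·R1.
R2 ← R2 / (4).
R3 ← R3 − 4·R2.
R3 ← R3 / (8).
R2 ← R2 + 1·R3.
R4 ← R4 / (6).
R1 ← R1 + 5/6·R4.
R2 ← R2 + 11/24·R4.
R3 ← R3 + 25/24·R4.
Reading off the reduced rows gives x_1 = 5/3, x_2 = 5/2, x_3 = 1, x_4 = -9/5.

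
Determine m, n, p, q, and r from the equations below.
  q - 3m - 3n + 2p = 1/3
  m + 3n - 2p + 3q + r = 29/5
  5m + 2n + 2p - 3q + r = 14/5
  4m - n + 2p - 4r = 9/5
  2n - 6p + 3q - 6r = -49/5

Row-reduce the augmented matrix:
R1 ← R1 / (-3).
R2 ← R2 − 1·R1.
R3 ← R3 − 5·R1.
R4 ← R4 − 4·R1.
R2 ← R2 / (2).
R1 ← R1 − 1·R2.
R3 ← R3 + 3·R2.
R4 ← R4 + 5·R2.
R5 ← R5 − 2·R2.
R3 ← R3 / (10/3).
R2 ← R2 + 2/3·R3.
R4 ← R4 − 4/3·R3.
R5 ← R5 + 14/3·R3.
R4 ← R4 / (41/5).
R1 ← R1 + 2·R4.
R2 ← R2 − 12/5·R4.
R3 ← R3 − 11/10·R4.
R5 ← R5 − 24/5·R4.
R5 ← R5 / (-167/82).
R1 ← R1 + 91/82·R5.
R2 ← R2 − 71/41·R5.
R3 ← R3 − 89/82·R5.
R4 ← R4 + 25/82·R5.
Reading off the reduced rows gives m = 3, n = -3, p = -1, q = 7/3, r = 14/5.

m = 3, n = -3, p = -1, q = 7/3, r = 14/5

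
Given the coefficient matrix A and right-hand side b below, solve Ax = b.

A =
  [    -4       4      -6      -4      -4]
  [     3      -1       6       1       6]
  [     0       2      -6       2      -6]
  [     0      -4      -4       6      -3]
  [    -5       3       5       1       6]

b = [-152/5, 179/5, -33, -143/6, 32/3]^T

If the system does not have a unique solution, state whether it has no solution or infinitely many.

x_1 = 13/5, x_2 = -1/2, x_3 = 7/3, x_4 = -3/2, x_5 = 5/2

Row-reduce the augmented matrix:
R1 ← R1 / (-4).
R2 ← R2 − 3·R1.
R5 ← R5 + 5·R1.
R2 ← R2 / (2).
R1 ← R1 + 1·R2.
R3 ← R3 − 2·R2.
R4 ← R4 + 4·R2.
R5 ← R5 + 2·R2.
R3 ← R3 / (-15/2).
R1 ← R1 − 9/4·R3.
R2 ← R2 − 3/4·R3.
R4 ← R4 + 1·R3.
R5 ← R5 − 14·R3.
R4 ← R4 / (22/15).
R1 ← R1 − 6/5·R4.
R2 ← R2 + 3/5·R4.
R3 ← R3 + 8/15·R4.
R5 ← R5 − 172/15·R4.
R5 ← R5 / (-392/11).
R1 ← R1 + 40/11·R5.
R2 ← R2 − 51/22·R5.
R3 ← R3 − 30/11·R5.
R4 ← R4 − 63/22·R5.
Reading off the reduced rows gives x_1 = 13/5, x_2 = -1/2, x_3 = 7/3, x_4 = -3/2, x_5 = 5/2.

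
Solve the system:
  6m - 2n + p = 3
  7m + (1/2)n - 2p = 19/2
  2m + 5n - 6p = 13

infinitely many solutions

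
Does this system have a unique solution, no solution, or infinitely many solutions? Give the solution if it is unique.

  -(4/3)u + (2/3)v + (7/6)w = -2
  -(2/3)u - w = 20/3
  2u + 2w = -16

u = -4, v = -4, w = -4

Row-reduce the augmented matrix:
R1 ← R1 / (-4/3).
R2 ← R2 + 2/3·R1.
R3 ← R3 − 2·R1.
R2 ← R2 / (-1/3).
R1 ← R1 + 1/2·R2.
R3 ← R3 − 1·R2.
R3 ← R3 / (-1).
R1 ← R1 − 3/2·R3.
R2 ← R2 − 19/4·R3.
Reading off the reduced rows gives u = -4, v = -4, w = -4.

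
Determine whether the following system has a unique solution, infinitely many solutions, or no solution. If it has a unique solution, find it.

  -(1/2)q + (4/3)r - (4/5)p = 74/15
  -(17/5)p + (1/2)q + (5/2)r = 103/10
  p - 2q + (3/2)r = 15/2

Row-reduce:
R1 ← R1 / (-4/5).
R2 ← R2 + 17/5·R1.
R3 ← R3 − 1·R1.
R2 ← R2 / (21/8).
R1 ← R1 − 5/8·R2.
R3 ← R3 + 21/8·R2.
Row 3 reduces to 0 = 3, a contradiction. The system is inconsistent.

no solution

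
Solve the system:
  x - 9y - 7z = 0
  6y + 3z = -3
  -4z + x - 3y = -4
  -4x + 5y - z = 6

no solution

Row-reduce:
R3 ← R3 − 1·R1.
R4 ← R4 + 4·R1.
R2 ← R2 / (6).
R1 ← R1 + 9·R2.
R3 ← R3 − 6·R2.
R4 ← R4 + 31·R2.
Swap R3 and R4.
R3 ← R3 / (-27/2).
R1 ← R1 + 5/2·R3.
R2 ← R2 − 1/2·R3.
Row 4 reduces to 0 = -1, a contradiction. The system is inconsistent.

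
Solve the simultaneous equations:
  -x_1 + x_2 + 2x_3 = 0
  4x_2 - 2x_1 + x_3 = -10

Row-reduce:
R1 ← R1 / (-1).
R2 ← R2 + 2·R1.
R2 ← R2 / (2).
R1 ← R1 + 1·R2.
Rank is 2 with 3 unknowns, leaving x_3 free.

infinitely many solutions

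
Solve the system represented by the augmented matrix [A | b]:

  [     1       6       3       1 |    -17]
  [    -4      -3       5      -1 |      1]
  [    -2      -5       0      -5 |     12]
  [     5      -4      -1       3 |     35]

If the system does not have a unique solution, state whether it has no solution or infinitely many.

Row-reduce the augmented matrix:
R2 ← R2 + 4·R1.
R3 ← R3 + 2·R1.
R4 ← R4 − 5·R1.
R2 ← R2 / (21).
R1 ← R1 − 6·R2.
R3 ← R3 − 7·R2.
R4 ← R4 + 34·R2.
R3 ← R3 / (1/3).
R1 ← R1 + 13/7·R3.
R2 ← R2 − 17/21·R3.
R4 ← R4 − 242/21·R3.
R4 ← R4 / (988/7).
R1 ← R1 + 155/7·R4.
R2 ← R2 − 69/7·R4.
R3 ← R3 + 12·R4.
Reading off the reduced rows gives x_1 = 4, x_2 = -4, x_3 = 1, x_4 = 0.

x_1 = 4, x_2 = -4, x_3 = 1, x_4 = 0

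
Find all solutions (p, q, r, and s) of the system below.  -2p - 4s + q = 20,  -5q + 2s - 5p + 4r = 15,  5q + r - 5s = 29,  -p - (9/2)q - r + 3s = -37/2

no solution

Row-reduce:
R1 ← R1 / (-2).
R2 ← R2 + 5·R1.
R4 ← R4 + 1·R1.
R2 ← R2 / (-15/2).
R1 ← R1 + 1/2·R2.
R3 ← R3 − 5·R2.
R4 ← R4 + 5·R2.
R3 ← R3 / (11/3).
R1 ← R1 + 4/15·R3.
R2 ← R2 + 8/15·R3.
R4 ← R4 + 11/3·R3.
Row 4 reduces to 0 = 1/2, a contradiction. The system is inconsistent.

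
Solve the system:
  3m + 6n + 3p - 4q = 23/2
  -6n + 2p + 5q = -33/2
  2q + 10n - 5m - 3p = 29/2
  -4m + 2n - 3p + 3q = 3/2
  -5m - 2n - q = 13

m = -5/2, n = 1, p = 1, q = -5/2

Row-reduce the augmented matrix:
R1 ← R1 / (3).
R3 ← R3 + 5·R1.
R4 ← R4 + 4·R1.
R5 ← R5 + 5·R1.
R2 ← R2 / (-6).
R1 ← R1 − 2·R2.
R3 ← R3 − 20·R2.
R4 ← R4 − 10·R2.
R5 ← R5 − 8·R2.
R3 ← R3 / (26/3).
R1 ← R1 − 5/3·R3.
R2 ← R2 + 1/3·R3.
R4 ← R4 − 13/3·R3.
R5 ← R5 − 23/3·R3.
Swap R4 and R5.
R4 ← R4 / (-151/13).
R1 ← R1 + 77/39·R4.
R2 ← R2 + 29/78·R4.
R3 ← R3 − 18/13·R4.
R5 reduces to 0 = 0, so the extra equation is consistent.
Reading off the reduced rows gives m = -5/2, n = 1, p = 1, q = -5/2.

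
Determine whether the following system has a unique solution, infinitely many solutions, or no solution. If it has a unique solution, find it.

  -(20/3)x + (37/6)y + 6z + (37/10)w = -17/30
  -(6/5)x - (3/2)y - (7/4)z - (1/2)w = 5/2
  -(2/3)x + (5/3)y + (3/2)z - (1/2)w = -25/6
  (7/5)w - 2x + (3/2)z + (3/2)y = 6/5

infinitely many solutions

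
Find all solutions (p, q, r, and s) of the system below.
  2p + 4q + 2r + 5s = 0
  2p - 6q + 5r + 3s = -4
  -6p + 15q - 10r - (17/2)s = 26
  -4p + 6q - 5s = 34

no solution

Row-reduce:
R1 ← R1 / (2).
R2 ← R2 − 2·R1.
R3 ← R3 + 6·R1.
R4 ← R4 + 4·R1.
R2 ← R2 / (-10).
R1 ← R1 − 2·R2.
R3 ← R3 − 27·R2.
R4 ← R4 − 14·R2.
R3 ← R3 / (41/10).
R1 ← R1 − 8/5·R3.
R2 ← R2 + 3/10·R3.
R4 ← R4 − 41/5·R3.
Row 4 reduces to 0 = -2, a contradiction. The system is inconsistent.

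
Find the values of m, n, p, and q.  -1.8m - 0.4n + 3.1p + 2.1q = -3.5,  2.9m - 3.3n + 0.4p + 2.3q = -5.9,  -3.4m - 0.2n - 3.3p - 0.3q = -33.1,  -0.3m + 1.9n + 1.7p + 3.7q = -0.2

Row-reduce the augmented matrix:
R1 ← R1 / (-9/5).
R2 ← R2 − 29/10·R1.
R3 ← R3 + 17/5·R1.
R4 ← R4 + 3/10·R1.
R2 ← R2 / (-71/18).
R1 ← R1 − 2/9·R2.
R3 ← R3 − 5/9·R2.
R4 ← R4 − 59/30·R2.
R3 ← R3 / (-5961/710).
R1 ← R1 + 1007/710·R3.
R2 ← R2 + 971/710·R3.
R4 ← R4 − 13749/3550·R3.
R4 ← R4 / (455491/99350).
R1 ← R1 + 7777/29805·R4.
R2 ← R2 + 26116/29805·R4.
R3 ← R3 − 2461/5961·R4.
Reading off the reduced rows gives m = 5, n = 4, p = 5, q = -4.

m = 5, n = 4, p = 5, q = -4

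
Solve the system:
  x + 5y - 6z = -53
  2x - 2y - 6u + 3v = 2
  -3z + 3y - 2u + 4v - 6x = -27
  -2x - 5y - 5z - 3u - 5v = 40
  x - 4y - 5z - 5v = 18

x = -3, y = -4, z = 5, u = -3, v = -6

Row-reduce the augmented matrix:
R2 ← R2 − 2·R1.
R3 ← R3 + 6·R1.
R4 ← R4 + 2·R1.
R5 ← R5 − 1·R1.
R2 ← R2 / (-12).
R1 ← R1 − 5·R2.
R3 ← R3 − 33·R2.
R4 ← R4 − 5·R2.
R5 ← R5 + 9·R2.
R3 ← R3 / (-6).
R1 ← R1 + 1·R3.
R2 ← R2 + 1·R3.
R4 ← R4 + 12·R3.
R5 ← R5 + 8·R3.
R4 ← R4 / (63/2).
R1 ← R1 − 7/12·R4.
R2 ← R2 − 43/12·R4.
R3 ← R3 − 37/12·R4.
R5 ← R5 − 175/6·R4.
R5 ← R5 / (139/54).
R1 ← R1 + 29/108·R5.
R2 ← R2 − 697/756·R5.
R3 ← R3 − 547/756·R5.
R4 ← R4 + 113/126·R5.
Reading off the reduced rows gives x = -3, y = -4, z = 5, u = -3, v = -6.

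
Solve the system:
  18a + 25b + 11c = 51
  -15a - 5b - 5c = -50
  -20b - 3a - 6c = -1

Row-reduce:
R1 ← R1 / (18).
R2 ← R2 + 15·R1.
R3 ← R3 + 3·R1.
R2 ← R2 / (95/6).
R1 ← R1 − 25/18·R2.
R3 ← R3 + 95/6·R2.
Rank is 2 with 3 unknowns, leaving c free.

infinitely many solutions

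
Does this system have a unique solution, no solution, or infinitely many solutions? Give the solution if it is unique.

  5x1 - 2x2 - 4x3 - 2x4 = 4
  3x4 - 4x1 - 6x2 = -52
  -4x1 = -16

infinitely many solutions

Row-reduce:
R1 ← R1 / (5).
R2 ← R2 + 4·R1.
R3 ← R3 + 4·R1.
R2 ← R2 / (-38/5).
R1 ← R1 + 2/5·R2.
R3 ← R3 + 8/5·R2.
R3 ← R3 / (-48/19).
R1 ← R1 + 12/19·R3.
R2 ← R2 − 8/19·R3.
Rank is 3 with 4 unknowns, leaving x4 free.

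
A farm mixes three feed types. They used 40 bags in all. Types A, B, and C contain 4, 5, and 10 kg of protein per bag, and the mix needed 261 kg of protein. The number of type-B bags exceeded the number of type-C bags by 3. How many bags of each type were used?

Let a = type-A bags, b = type-B bags, c = type-C bags.
  a + b + c = 40
  4a + 5b + 10c = 261
  -c + b = 3
Row-reduce the augmented matrix:
R2 ← R2 − 4·R1.
R1 ← R1 − 1·R2.
R3 ← R3 − 1·R2.
R3 ← R3 / (-7).
R1 ← R1 + 5·R3.
R2 ← R2 − 6·R3.
Reading off the reduced rows gives a = 9, b = 17, c = 14.

type-A bags: 9, type-B bags: 17, type-C bags: 14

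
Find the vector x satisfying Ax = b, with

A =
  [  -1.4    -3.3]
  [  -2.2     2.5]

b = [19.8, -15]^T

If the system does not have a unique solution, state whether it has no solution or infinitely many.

Row-reduce the augmented matrix:
R1 ← R1 / (-7/5).
R2 ← R2 + 11/5·R1.
R2 ← R2 / (269/35).
R1 ← R1 − 33/14·R2.
Reading off the reduced rows gives x_1 = 0, x_2 = -6.

x_1 = 0, x_2 = -6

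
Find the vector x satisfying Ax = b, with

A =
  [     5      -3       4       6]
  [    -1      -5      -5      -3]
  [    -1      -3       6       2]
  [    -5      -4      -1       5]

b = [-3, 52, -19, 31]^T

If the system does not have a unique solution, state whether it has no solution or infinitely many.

x_1 = 0, x_2 = -5, x_3 = -6, x_4 = 1

Row-reduce the augmented matrix:
R1 ← R1 / (5).
R2 ← R2 + 1·R1.
R3 ← R3 + 1·R1.
R4 ← R4 + 5·R1.
R2 ← R2 / (-28/5).
R1 ← R1 + 3/5·R2.
R3 ← R3 + 18/5·R2.
R4 ← R4 + 7·R2.
R3 ← R3 / (19/2).
R1 ← R1 − 5/4·R3.
R2 ← R2 − 3/4·R3.
R4 ← R4 − 33/4·R3.
R4 ← R4 / (1259/133).
R1 ← R1 − 109/133·R4.
R2 ← R2 + 3/133·R4.
R3 ← R3 − 61/133·R4.
Reading off the reduced rows gives x_1 = 0, x_2 = -5, x_3 = -6, x_4 = 1.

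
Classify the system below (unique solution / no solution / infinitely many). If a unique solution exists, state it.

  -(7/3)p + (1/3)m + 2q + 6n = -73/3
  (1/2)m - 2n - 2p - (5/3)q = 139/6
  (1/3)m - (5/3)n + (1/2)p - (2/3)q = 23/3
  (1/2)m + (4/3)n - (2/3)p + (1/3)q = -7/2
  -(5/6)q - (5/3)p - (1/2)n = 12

no solution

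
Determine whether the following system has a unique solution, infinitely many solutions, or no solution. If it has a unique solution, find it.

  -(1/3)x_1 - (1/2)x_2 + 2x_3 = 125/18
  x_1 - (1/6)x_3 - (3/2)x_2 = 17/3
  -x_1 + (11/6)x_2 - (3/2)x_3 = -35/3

Row-reduce the augmented matrix:
R1 ← R1 / (-1/3).
R2 ← R2 − 1·R1.
R3 ← R3 + 1·R1.
R2 ← R2 / (-3).
R1 ← R1 − 3/2·R2.
R3 ← R3 − 10/3·R2.
R3 ← R3 / (-55/54).
R1 ← R1 + 37/12·R3.
R2 ← R2 + 35/18·R3.
Reading off the reduced rows gives x_1 = 5/3, x_2 = -3, x_3 = 3.

x_1 = 5/3, x_2 = -3, x_3 = 3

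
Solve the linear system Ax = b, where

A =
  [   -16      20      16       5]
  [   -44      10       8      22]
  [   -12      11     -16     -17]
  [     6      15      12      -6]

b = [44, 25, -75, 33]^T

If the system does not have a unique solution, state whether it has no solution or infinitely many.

no solution

Row-reduce:
R1 ← R1 / (-16).
R2 ← R2 + 44·R1.
R3 ← R3 + 12·R1.
R4 ← R4 − 6·R1.
R2 ← R2 / (-45).
R1 ← R1 + 5/4·R2.
R3 ← R3 + 4·R2.
R4 ← R4 − 45/2·R2.
R3 ← R3 / (-124/5).
R2 ← R2 − 4/5·R3.
Row 4 reduces to 0 = 3/2, a contradiction. The system is inconsistent.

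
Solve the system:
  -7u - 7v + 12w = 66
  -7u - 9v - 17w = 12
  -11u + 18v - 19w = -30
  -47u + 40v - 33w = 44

Row-reduce:
R1 ← R1 / (-7).
R2 ← R2 + 7·R1.
R3 ← R3 + 11·R1.
R4 ← R4 + 47·R1.
R2 ← R2 / (-2).
R1 ← R1 − 1·R2.
R3 ← R3 − 29·R2.
R4 ← R4 − 87·R2.
R3 ← R3 / (-6417/14).
R1 ← R1 + 227/14·R3.
R2 ← R2 − 29/2·R3.
R4 ← R4 + 19251/14·R3.
Row 4 reduces to 0 = 2, a contradiction. The system is inconsistent.

no solution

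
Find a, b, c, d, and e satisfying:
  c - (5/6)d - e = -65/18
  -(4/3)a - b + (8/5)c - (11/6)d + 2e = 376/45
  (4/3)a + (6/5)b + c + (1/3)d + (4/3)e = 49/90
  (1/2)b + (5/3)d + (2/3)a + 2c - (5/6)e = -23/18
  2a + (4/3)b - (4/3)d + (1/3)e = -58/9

a = -3/2, b = -2, c = 1/2, d = 4/3, e = 3

Row-reduce the augmented matrix:
Swap R1 and R2.
R1 ← R1 / (-4/3).
R3 ← R3 − 4/3·R1.
R4 ← R4 − 2/3·R1.
R5 ← R5 − 2·R1.
Swap R2 and R3.
R2 ← R2 / (1/5).
R1 ← R1 − 3/4·R2.
R5 ← R5 + 1/6·R2.
R1 ← R1 + 219/20·R3.
R2 ← R2 − 13·R3.
R4 ← R4 − 14/5·R3.
R5 ← R5 − 137/30·R3.
R4 ← R4 / (37/12).
R1 ← R1 + 17/8·R4.
R2 ← R2 − 10/3·R4.
R3 ← R3 + 5/6·R4.
R5 ← R5 + 55/36·R4.
R5 ← R5 / (6742/555).
R1 ← R1 + 1695/74·R5.
R2 ← R2 − 979/37·R5.
R3 ← R3 + 22/111·R5.
R4 ← R4 − 178/185·R5.
Reading off the reduced rows gives a = -3/2, b = -2, c = 1/2, d = 4/3, e = 3.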